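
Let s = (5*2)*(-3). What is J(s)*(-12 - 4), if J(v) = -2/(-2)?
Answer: -16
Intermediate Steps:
s = -30 (s = 10*(-3) = -30)
J(v) = 1 (J(v) = -2*(-1/2) = 1)
J(s)*(-12 - 4) = 1*(-12 - 4) = 1*(-16) = -16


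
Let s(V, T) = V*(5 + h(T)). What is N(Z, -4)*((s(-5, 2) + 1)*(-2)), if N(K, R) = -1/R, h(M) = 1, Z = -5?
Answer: 29/2 ≈ 14.500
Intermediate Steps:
s(V, T) = 6*V (s(V, T) = V*(5 + 1) = V*6 = 6*V)
N(Z, -4)*((s(-5, 2) + 1)*(-2)) = (-1/(-4))*((6*(-5) + 1)*(-2)) = (-1*(-¼))*((-30 + 1)*(-2)) = (-29*(-2))/4 = (¼)*58 = 29/2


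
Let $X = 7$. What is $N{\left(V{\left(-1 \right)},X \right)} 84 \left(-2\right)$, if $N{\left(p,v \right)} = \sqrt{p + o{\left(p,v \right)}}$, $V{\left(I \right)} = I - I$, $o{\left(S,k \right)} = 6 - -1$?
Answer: $- 168 \sqrt{7} \approx -444.49$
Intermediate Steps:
$o{\left(S,k \right)} = 7$ ($o{\left(S,k \right)} = 6 + 1 = 7$)
$V{\left(I \right)} = 0$
$N{\left(p,v \right)} = \sqrt{7 + p}$ ($N{\left(p,v \right)} = \sqrt{p + 7} = \sqrt{7 + p}$)
$N{\left(V{\left(-1 \right)},X \right)} 84 \left(-2\right) = \sqrt{7 + 0} \cdot 84 \left(-2\right) = \sqrt{7} \cdot 84 \left(-2\right) = 84 \sqrt{7} \left(-2\right) = - 168 \sqrt{7}$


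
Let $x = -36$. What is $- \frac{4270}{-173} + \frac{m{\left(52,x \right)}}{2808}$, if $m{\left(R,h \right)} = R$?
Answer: $\frac{230753}{9342} \approx 24.701$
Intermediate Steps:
$- \frac{4270}{-173} + \frac{m{\left(52,x \right)}}{2808} = - \frac{4270}{-173} + \frac{52}{2808} = \left(-4270\right) \left(- \frac{1}{173}\right) + 52 \cdot \frac{1}{2808} = \frac{4270}{173} + \frac{1}{54} = \frac{230753}{9342}$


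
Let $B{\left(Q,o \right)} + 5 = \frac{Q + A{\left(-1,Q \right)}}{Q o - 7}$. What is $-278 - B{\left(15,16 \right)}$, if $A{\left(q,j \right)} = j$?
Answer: $- \frac{63639}{233} \approx -273.13$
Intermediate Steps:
$B{\left(Q,o \right)} = -5 + \frac{2 Q}{-7 + Q o}$ ($B{\left(Q,o \right)} = -5 + \frac{Q + Q}{Q o - 7} = -5 + \frac{2 Q}{-7 + Q o}$)
$-278 - B{\left(15,16 \right)} = -278 - \frac{35 + 2 \cdot 15 - 75 \cdot 16}{-7 + 15 \cdot 16} = -278 - \frac{35 + 30 - 1200}{-7 + 240} = -278 - \frac{1}{233} \left(-1135\right) = -278 - - \frac{1135}{233} = -278 + \frac{1135}{233} = - \frac{63639}{233}$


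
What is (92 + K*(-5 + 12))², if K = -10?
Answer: 484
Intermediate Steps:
(92 + K*(-5 + 12))² = (92 - 10*(-5 + 12))² = (92 - 10*7)² = (92 - 70)² = 22² = 484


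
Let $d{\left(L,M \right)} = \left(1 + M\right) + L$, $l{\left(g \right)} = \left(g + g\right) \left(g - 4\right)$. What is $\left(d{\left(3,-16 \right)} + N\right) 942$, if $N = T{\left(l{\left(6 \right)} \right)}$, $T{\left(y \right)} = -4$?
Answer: $-15072$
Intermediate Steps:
$l{\left(g \right)} = 2 g \left(-4 + g\right)$
$d{\left(L,M \right)} = 1 + L + M$
$N = -4$
$\left(d{\left(3,-16 \right)} + N\right) 942 = \left(\left(1 + 3 - 16\right) - 4\right) 942 = \left(-12 - 4\right) 942 = \left(-16\right) 942 = -15072$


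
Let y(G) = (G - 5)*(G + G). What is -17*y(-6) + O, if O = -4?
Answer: -2248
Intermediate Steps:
y(G) = 2*G*(-5 + G) (y(G) = (-5 + G)*(2*G) = 2*G*(-5 + G))
-17*y(-6) + O = -34*(-6)*(-5 - 6) - 4 = -34*(-6)*(-11) - 4 = -17*132 - 4 = -2244 - 4 = -2248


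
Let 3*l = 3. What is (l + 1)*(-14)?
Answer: -28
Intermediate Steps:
l = 1 (l = (1/3)*3 = 1)
(l + 1)*(-14) = (1 + 1)*(-14) = 2*(-14) = -28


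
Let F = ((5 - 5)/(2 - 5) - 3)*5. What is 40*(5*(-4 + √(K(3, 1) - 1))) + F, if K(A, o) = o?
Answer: -815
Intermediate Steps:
F = -15 (F = (0/(-3) - 3)*5 = (0*(-⅓) - 3)*5 = (0 - 3)*5 = -3*5 = -15)
40*(5*(-4 + √(K(3, 1) - 1))) + F = 40*(5*(-4 + √(1 - 1))) - 15 = 40*(5*(-4 + √0)) - 15 = 40*(5*(-4 + 0)) - 15 = 40*(5*(-4)) - 15 = 40*(-20) - 15 = -800 - 15 = -815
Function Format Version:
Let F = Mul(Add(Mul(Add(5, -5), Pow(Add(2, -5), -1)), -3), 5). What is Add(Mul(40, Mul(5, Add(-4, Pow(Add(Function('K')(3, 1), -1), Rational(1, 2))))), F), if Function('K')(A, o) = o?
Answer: -815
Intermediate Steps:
F = -15 (F = Mul(Add(Mul(0, Pow(-3, -1)), -3), 5) = Mul(Add(Mul(0, Rational(-1, 3)), -3), 5) = Mul(Add(0, -3), 5) = Mul(-3, 5) = -15)
Add(Mul(40, Mul(5, Add(-4, Pow(Add(Function('K')(3, 1), -1), Rational(1, 2))))), F) = Add(Mul(40, Mul(5, Add(-4, Pow(Add(1, -1), Rational(1, 2))))), -15) = Add(Mul(40, Mul(5, Add(-4, Pow(0, Rational(1, 2))))), -15) = Add(Mul(40, Mul(5, Add(-4, 0))), -15) = Add(Mul(40, Mul(5, -4)), -15) = Add(Mul(40, -20), -15) = Add(-800, -15) = -815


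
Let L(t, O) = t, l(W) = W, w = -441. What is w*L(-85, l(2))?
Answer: 37485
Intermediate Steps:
w*L(-85, l(2)) = -441*(-85) = 37485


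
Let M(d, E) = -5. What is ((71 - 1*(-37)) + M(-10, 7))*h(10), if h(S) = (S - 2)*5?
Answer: 4120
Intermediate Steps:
h(S) = -10 + 5*S (h(S) = (-2 + S)*5 = -10 + 5*S)
((71 - 1*(-37)) + M(-10, 7))*h(10) = ((71 - 1*(-37)) - 5)*(-10 + 5*10) = ((71 + 37) - 5)*(-10 + 50) = (108 - 5)*40 = 103*40 = 4120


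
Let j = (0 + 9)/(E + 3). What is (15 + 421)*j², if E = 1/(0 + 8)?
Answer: 2260224/625 ≈ 3616.4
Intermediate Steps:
E = ⅛ (E = 1/8 = ⅛ ≈ 0.12500)
j = 72/25 (j = (0 + 9)/(⅛ + 3) = 9/(25/8) = 9*(8/25) = 72/25 ≈ 2.8800)
(15 + 421)*j² = (15 + 421)*(72/25)² = 436*(5184/625) = 2260224/625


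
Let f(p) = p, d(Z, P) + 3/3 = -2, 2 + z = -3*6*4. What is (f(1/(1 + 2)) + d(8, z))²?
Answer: 64/9 ≈ 7.1111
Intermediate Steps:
z = -74 (z = -2 - 3*6*4 = -2 - 18*4 = -2 - 72 = -74)
d(Z, P) = -3 (d(Z, P) = -1 - 2 = -3)
(f(1/(1 + 2)) + d(8, z))² = (1/(1 + 2) - 3)² = (1/3 - 3)² = (⅓ - 3)² = (-8/3)² = 64/9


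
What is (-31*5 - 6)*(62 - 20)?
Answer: -6762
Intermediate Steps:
(-31*5 - 6)*(62 - 20) = (-155 - 6)*42 = -161*42 = -6762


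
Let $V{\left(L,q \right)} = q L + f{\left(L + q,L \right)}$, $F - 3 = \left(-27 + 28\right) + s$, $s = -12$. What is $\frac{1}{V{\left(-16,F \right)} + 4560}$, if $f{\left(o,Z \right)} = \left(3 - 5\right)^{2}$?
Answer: $\frac{1}{4692} \approx 0.00021313$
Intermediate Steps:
$f{\left(o,Z \right)} = 4$ ($f{\left(o,Z \right)} = \left(-2\right)^{2} = 4$)
$F = -8$ ($F = 3 + \left(\left(-27 + 28\right) - 12\right) = 3 + \left(1 - 12\right) = 3 - 11 = -8$)
$V{\left(L,q \right)} = 4 + L q$ ($V{\left(L,q \right)} = q L + 4 = L q + 4 = 4 + L q$)
$\frac{1}{V{\left(-16,F \right)} + 4560} = \frac{1}{\left(4 - -128\right) + 4560} = \frac{1}{\left(4 + 128\right) + 4560} = \frac{1}{132 + 4560} = \frac{1}{4692}$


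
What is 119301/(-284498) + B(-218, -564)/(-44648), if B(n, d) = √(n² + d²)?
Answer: -119301/284498 - √91405/22324 ≈ -0.43288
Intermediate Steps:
B(n, d) = √(d² + n²)
119301/(-284498) + B(-218, -564)/(-44648) = 119301/(-284498) + √((-564)² + (-218)²)/(-44648) = 119301*(-1/284498) + √(318096 + 47524)*(-1/44648) = -119301/284498 + √365620*(-1/44648) = -119301/284498 + (2*√91405)*(-1/44648) = -119301/284498 - √91405/22324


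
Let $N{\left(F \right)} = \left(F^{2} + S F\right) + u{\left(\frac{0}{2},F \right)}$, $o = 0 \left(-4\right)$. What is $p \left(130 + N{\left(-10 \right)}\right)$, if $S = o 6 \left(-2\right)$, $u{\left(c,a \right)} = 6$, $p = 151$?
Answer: $35636$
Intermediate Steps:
$o = 0$
$S = 0$ ($S = 0 \cdot 6 \left(-2\right) = 0 \left(-2\right) = 0$)
$N{\left(F \right)} = 6 + F^{2}$ ($N{\left(F \right)} = \left(F^{2} + 0 F\right) + 6 = \left(F^{2} + 0\right) + 6 = F^{2} + 6 = 6 + F^{2}$)
$p \left(130 + N{\left(-10 \right)}\right) = 151 \left(130 + \left(6 + \left(-10\right)^{2}\right)\right) = 151 \left(130 + \left(6 + 100\right)\right) = 151 \left(130 + 106\right) = 151 \cdot 236 = 35636$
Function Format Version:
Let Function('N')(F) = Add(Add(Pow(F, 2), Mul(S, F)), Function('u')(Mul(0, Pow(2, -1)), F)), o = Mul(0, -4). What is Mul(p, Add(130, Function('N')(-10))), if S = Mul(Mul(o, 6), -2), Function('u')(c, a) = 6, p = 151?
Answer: 35636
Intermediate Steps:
o = 0
S = 0 (S = Mul(Mul(0, 6), -2) = Mul(0, -2) = 0)
Function('N')(F) = Add(6, Pow(F, 2)) (Function('N')(F) = Add(Add(Pow(F, 2), Mul(0, F)), 6) = Add(Add(Pow(F, 2), 0), 6) = Add(Pow(F, 2), 6) = Add(6, Pow(F, 2)))
Mul(p, Add(130, Function('N')(-10))) = Mul(151, Add(130, Add(6, Pow(-10, 2)))) = Mul(151, Add(130, Add(6, 100))) = Mul(151, Add(130, 106)) = Mul(151, 236) = 35636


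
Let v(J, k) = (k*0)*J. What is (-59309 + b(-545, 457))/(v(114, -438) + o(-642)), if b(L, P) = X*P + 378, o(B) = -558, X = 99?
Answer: 6844/279 ≈ 24.530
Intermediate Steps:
v(J, k) = 0 (v(J, k) = 0*J = 0)
b(L, P) = 378 + 99*P (b(L, P) = 99*P + 378 = 378 + 99*P)
(-59309 + b(-545, 457))/(v(114, -438) + o(-642)) = (-59309 + (378 + 99*457))/(0 - 558) = (-59309 + (378 + 45243))/(-558) = (-59309 + 45621)*(-1/558) = -13688*(-1/558) = 6844/279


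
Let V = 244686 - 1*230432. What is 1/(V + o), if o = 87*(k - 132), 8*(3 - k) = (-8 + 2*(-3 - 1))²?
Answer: 1/247 ≈ 0.0040486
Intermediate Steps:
k = -29 (k = 3 - (-8 + 2*(-3 - 1))²/8 = 3 - (-8 + 2*(-4))²/8 = 3 - (-8 - 8)²/8 = 3 - ⅛*(-16)² = 3 - ⅛*256 = 3 - 32 = -29)
V = 14254 (V = 244686 - 230432 = 14254)
o = -14007 (o = 87*(-29 - 132) = 87*(-161) = -14007)
1/(V + o) = 1/(14254 - 14007) = 1/247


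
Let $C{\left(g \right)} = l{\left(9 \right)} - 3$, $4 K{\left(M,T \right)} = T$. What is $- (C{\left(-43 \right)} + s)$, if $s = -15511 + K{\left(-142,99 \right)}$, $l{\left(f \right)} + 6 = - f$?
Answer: $\frac{62017}{4} \approx 15504.0$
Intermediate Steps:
$l{\left(f \right)} = -6 - f$
$K{\left(M,T \right)} = \frac{T}{4}$
$C{\left(g \right)} = -18$ ($C{\left(g \right)} = \left(-6 - 9\right) - 3 = -15 - 3 = -18$)
$s = - \frac{61945}{4}$ ($s = -15511 + \frac{1}{4} \cdot 99 = -15511 + \frac{99}{4} = - \frac{61945}{4} \approx -15486.0$)
$- (C{\left(-43 \right)} + s) = - (-18 - \frac{61945}{4}) = \left(-1\right) \left(- \frac{62017}{4}\right) = \frac{62017}{4}$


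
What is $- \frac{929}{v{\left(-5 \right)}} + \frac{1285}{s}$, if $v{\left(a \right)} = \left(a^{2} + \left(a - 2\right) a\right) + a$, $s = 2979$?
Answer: $- \frac{2696816}{163845} \approx -16.46$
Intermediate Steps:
$v{\left(a \right)} = a + a^{2} + a \left(-2 + a\right)$ ($v{\left(a \right)} = \left(a^{2} + \left(-2 + a\right) a\right) + a = \left(a^{2} + a \left(-2 + a\right)\right) + a = a + a^{2} + a \left(-2 + a\right)$)
$- \frac{929}{v{\left(-5 \right)}} + \frac{1285}{s} = - \frac{929}{\left(-5\right) \left(-1 + 2 \left(-5\right)\right)} + \frac{1285}{2979} = - \frac{929}{\left(-5\right) \left(-1 - 10\right)} + 1285 \cdot \frac{1}{2979} = - \frac{929}{\left(-5\right) \left(-11\right)} + \frac{1285}{2979} = - \frac{929}{55} + \frac{1285}{2979} = - \frac{2696816}{163845}$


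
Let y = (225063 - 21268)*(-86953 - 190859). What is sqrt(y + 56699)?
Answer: I*sqrt(56616639841) ≈ 2.3794e+5*I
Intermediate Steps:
y = -56616696540 (y = 203795*(-277812) = -56616696540)
sqrt(y + 56699) = sqrt(-56616696540 + 56699) = sqrt(-56616639841) = I*sqrt(56616639841)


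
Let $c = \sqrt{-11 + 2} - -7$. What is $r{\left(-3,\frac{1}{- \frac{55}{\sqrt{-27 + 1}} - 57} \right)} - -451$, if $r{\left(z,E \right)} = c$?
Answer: $458 + 3 i \approx 458.0 + 3.0 i$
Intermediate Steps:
$c = 7 + 3 i$ ($c = \sqrt{-9} + 7 = 3 i + 7 = 7 + 3 i \approx 7.0 + 3.0 i$)
$r{\left(z,E \right)} = 7 + 3 i$
$r{\left(-3,\frac{1}{- \frac{55}{\sqrt{-27 + 1}} - 57} \right)} - -451 = \left(7 + 3 i\right) - -451 = \left(7 + 3 i\right) + 451 = 458 + 3 i$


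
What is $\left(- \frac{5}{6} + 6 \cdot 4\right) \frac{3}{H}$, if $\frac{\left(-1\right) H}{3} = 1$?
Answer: $- \frac{139}{6} \approx -23.167$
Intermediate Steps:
$H = -3$ ($H = \left(-3\right) 1 = -3$)
$\left(- \frac{5}{6} + 6 \cdot 4\right) \frac{3}{H} = \left(- \frac{5}{6} + 6 \cdot 4\right) \frac{3}{-3} = \left(\left(-5\right) \frac{1}{6} + 24\right) 3 \left(- \frac{1}{3}\right) = \left(- \frac{5}{6} + 24\right) \left(-1\right) = \frac{139}{6} \left(-1\right) = - \frac{139}{6}$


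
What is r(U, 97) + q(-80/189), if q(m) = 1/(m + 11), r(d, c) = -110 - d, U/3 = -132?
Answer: 571903/1999 ≈ 286.09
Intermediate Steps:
U = -396 (U = 3*(-132) = -396)
q(m) = 1/(11 + m)
r(U, 97) + q(-80/189) = (-110 - 1*(-396)) + 1/(11 - 80/189) = (-110 + 396) + 1/(11 - 80*1/189) = 286 + 1/(11 - 80/189) = 286 + 1/(1999/189) = 286 + 189/1999 = 571903/1999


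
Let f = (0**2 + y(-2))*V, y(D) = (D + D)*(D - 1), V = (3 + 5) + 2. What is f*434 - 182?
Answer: 51898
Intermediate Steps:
V = 10 (V = 8 + 2 = 10)
y(D) = 2*D*(-1 + D) (y(D) = (2*D)*(-1 + D) = 2*D*(-1 + D))
f = 120 (f = (0**2 + 2*(-2)*(-1 - 2))*10 = (0 + 2*(-2)*(-3))*10 = (0 + 12)*10 = 12*10 = 120)
f*434 - 182 = 120*434 - 182 = 52080 - 182 = 51898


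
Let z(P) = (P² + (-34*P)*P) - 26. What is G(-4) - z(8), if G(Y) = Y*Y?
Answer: 2154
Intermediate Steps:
G(Y) = Y²
z(P) = -26 - 33*P² (z(P) = (P² - 34*P²) - 26 = -33*P² - 26 = -26 - 33*P²)
G(-4) - z(8) = (-4)² - (-26 - 33*8²) = 16 - (-26 - 33*64) = 16 - (-26 - 2112) = 16 - 1*(-2138) = 16 + 2138 = 2154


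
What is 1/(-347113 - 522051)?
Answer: -1/869164 ≈ -1.1505e-6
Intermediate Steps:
1/(-347113 - 522051) = 1/(-869164) = -1/869164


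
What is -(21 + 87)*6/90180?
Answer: -6/835 ≈ -0.0071856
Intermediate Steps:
-(21 + 87)*6/90180 = -108*6/90180 = -648/90180 = -1*6/835 = -6/835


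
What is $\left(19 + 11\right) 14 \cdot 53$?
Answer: $22260$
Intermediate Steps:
$\left(19 + 11\right) 14 \cdot 53 = 30 \cdot 14 \cdot 53 = 420 \cdot 53 = 22260$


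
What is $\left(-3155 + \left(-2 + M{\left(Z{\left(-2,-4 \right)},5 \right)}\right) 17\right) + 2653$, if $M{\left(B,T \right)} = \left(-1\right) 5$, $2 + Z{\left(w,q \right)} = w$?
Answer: $-621$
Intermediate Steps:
$Z{\left(w,q \right)} = -2 + w$
$M{\left(B,T \right)} = -5$
$\left(-3155 + \left(-2 + M{\left(Z{\left(-2,-4 \right)},5 \right)}\right) 17\right) + 2653 = \left(-3155 + \left(-2 - 5\right) 17\right) + 2653 = \left(-3155 - 119\right) + 2653 = -3274 + 2653 = -621$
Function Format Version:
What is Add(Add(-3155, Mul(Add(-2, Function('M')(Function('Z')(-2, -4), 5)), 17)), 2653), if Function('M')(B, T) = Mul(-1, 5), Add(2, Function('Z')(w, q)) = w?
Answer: -621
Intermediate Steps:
Function('Z')(w, q) = Add(-2, w)
Function('M')(B, T) = -5
Add(Add(-3155, Mul(Add(-2, Function('M')(Function('Z')(-2, -4), 5)), 17)), 2653) = Add(Add(-3155, Mul(Add(-2, -5), 17)), 2653) = Add(Add(-3155, Mul(-7, 17)), 2653) = Add(Add(-3155, -119), 2653) = Add(-3274, 2653) = -621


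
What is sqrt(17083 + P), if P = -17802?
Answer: I*sqrt(719) ≈ 26.814*I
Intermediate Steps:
sqrt(17083 + P) = sqrt(17083 - 17802) = sqrt(-719) = I*sqrt(719)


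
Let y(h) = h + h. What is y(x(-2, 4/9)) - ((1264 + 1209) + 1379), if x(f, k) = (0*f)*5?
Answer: -3852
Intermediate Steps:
x(f, k) = 0 (x(f, k) = 0*5 = 0)
y(h) = 2*h
y(x(-2, 4/9)) - ((1264 + 1209) + 1379) = 2*0 - ((1264 + 1209) + 1379) = 0 - (2473 + 1379) = 0 - 1*3852 = 0 - 3852 = -3852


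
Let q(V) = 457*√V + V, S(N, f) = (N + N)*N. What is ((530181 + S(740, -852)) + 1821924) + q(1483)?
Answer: 3448788 + 457*√1483 ≈ 3.4664e+6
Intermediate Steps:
S(N, f) = 2*N² (S(N, f) = (2*N)*N = 2*N²)
q(V) = V + 457*√V
((530181 + S(740, -852)) + 1821924) + q(1483) = ((530181 + 2*740²) + 1821924) + (1483 + 457*√1483) = ((530181 + 2*547600) + 1821924) + (1483 + 457*√1483) = ((530181 + 1095200) + 1821924) + (1483 + 457*√1483) = (1625381 + 1821924) + (1483 + 457*√1483) = 3447305 + (1483 + 457*√1483) = 3448788 + 457*√1483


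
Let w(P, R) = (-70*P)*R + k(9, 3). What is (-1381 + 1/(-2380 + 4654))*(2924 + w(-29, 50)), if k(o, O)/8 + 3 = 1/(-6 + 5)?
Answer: -163915953028/1137 ≈ -1.4417e+8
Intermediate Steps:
k(o, O) = -32 (k(o, O) = -24 + 8/(-6 + 5) = -24 + 8/(-1) = -24 + 8*(-1) = -24 - 8 = -32)
w(P, R) = -32 - 70*P*R (w(P, R) = (-70*P)*R - 32 = -70*P*R - 32 = -32 - 70*P*R)
(-1381 + 1/(-2380 + 4654))*(2924 + w(-29, 50)) = (-1381 + 1/(-2380 + 4654))*(2924 + (-32 - 70*(-29)*50)) = (-1381 + 1/2274)*(2924 + (-32 + 101500)) = (-1381 + 1/2274)*(2924 + 101468) = -3140393/2274*104392 = -163915953028/1137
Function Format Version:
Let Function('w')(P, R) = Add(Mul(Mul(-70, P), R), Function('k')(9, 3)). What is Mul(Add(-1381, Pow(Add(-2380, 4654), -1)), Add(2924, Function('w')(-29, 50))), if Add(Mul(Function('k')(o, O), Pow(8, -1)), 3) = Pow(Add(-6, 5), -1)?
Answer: Rational(-163915953028, 1137) ≈ -1.4417e+8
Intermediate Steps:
Function('k')(o, O) = -32 (Function('k')(o, O) = Add(-24, Mul(8, Pow(Add(-6, 5), -1))) = Add(-24, Mul(8, Pow(-1, -1))) = Add(-24, Mul(8, -1)) = Add(-24, -8) = -32)
Function('w')(P, R) = Add(-32, Mul(-70, P, R)) (Function('w')(P, R) = Add(Mul(Mul(-70, P), R), -32) = Add(Mul(-70, P, R), -32) = Add(-32, Mul(-70, P, R)))
Mul(Add(-1381, Pow(Add(-2380, 4654), -1)), Add(2924, Function('w')(-29, 50))) = Mul(Add(-1381, Pow(Add(-2380, 4654), -1)), Add(2924, Add(-32, Mul(-70, -29, 50)))) = Mul(Add(-1381, Pow(2274, -1)), Add(2924, Add(-32, 101500))) = Mul(Add(-1381, Rational(1, 2274)), Add(2924, 101468)) = Mul(Rational(-3140393, 2274), 104392) = Rational(-163915953028, 1137)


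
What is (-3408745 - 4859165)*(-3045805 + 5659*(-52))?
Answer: 27615422957430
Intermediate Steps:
(-3408745 - 4859165)*(-3045805 + 5659*(-52)) = -8267910*(-3045805 - 294268) = -8267910*(-3340073) = 27615422957430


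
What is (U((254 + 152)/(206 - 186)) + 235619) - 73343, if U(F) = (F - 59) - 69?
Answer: 1621683/10 ≈ 1.6217e+5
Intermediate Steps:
U(F) = -128 + F (U(F) = (-59 + F) - 69 = -128 + F)
(U((254 + 152)/(206 - 186)) + 235619) - 73343 = ((-128 + (254 + 152)/(206 - 186)) + 235619) - 73343 = ((-128 + 406/20) + 235619) - 73343 = ((-128 + 406*(1/20)) + 235619) - 73343 = ((-128 + 203/10) + 235619) - 73343 = (-1077/10 + 235619) - 73343 = 2355113/10 - 73343 = 1621683/10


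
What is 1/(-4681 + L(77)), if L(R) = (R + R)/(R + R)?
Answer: -1/4680 ≈ -0.00021368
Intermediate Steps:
L(R) = 1 (L(R) = (2*R)/((2*R)) = (2*R)*(1/(2*R)) = 1)
1/(-4681 + L(77)) = 1/(-4681 + 1) = 1/(-4680) = -1/4680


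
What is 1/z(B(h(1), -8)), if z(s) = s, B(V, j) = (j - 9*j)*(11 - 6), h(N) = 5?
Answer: 1/320 ≈ 0.0031250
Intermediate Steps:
B(V, j) = -40*j (B(V, j) = -8*j*5 = -40*j)
1/z(B(h(1), -8)) = 1/(-40*(-8)) = 1/320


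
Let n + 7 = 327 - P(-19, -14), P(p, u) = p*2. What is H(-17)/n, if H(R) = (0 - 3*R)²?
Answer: 2601/358 ≈ 7.2654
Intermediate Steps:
H(R) = 9*R² (H(R) = (-3*R)² = 9*R²)
P(p, u) = 2*p
n = 358 (n = -7 + (327 - 2*(-19)) = -7 + (327 - 1*(-38)) = -7 + (327 + 38) = -7 + 365 = 358)
H(-17)/n = (9*(-17)²)/358 = (9*289)*(1/358) = 2601*(1/358) = 2601/358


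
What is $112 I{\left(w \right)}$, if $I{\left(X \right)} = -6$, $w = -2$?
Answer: $-672$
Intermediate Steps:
$112 I{\left(w \right)} = 112 \left(-6\right) = -672$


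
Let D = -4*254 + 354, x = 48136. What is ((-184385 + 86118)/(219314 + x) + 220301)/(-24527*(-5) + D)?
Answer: 58919404183/32621678850 ≈ 1.8061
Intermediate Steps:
D = -662 (D = -1016 + 354 = -662)
((-184385 + 86118)/(219314 + x) + 220301)/(-24527*(-5) + D) = ((-184385 + 86118)/(219314 + 48136) + 220301)/(-24527*(-5) - 662) = (-98267/267450 + 220301)/(122635 - 662) = (-98267*1/267450 + 220301)/121973 = (-98267/267450 + 220301)*(1/121973) = (58919404183/267450)*(1/121973) = 58919404183/32621678850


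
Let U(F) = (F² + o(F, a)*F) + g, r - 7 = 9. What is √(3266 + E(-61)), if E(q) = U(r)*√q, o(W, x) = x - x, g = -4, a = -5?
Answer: √(3266 + 252*I*√61) ≈ 59.495 + 16.541*I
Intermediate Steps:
o(W, x) = 0
r = 16 (r = 7 + 9 = 16)
U(F) = -4 + F² (U(F) = (F² + 0*F) - 4 = (F² + 0) - 4 = F² - 4 = -4 + F²)
E(q) = 252*√q (E(q) = (-4 + 16²)*√q = (-4 + 256)*√q = 252*√q)
√(3266 + E(-61)) = √(3266 + 252*√(-61)) = √(3266 + 252*(I*√61)) = √(3266 + 252*I*√61)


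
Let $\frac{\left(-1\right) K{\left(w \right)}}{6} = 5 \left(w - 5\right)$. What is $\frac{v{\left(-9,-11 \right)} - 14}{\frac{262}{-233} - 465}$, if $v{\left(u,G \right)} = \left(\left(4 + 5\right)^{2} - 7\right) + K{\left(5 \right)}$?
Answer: $- \frac{13980}{108607} \approx -0.12872$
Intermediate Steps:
$K{\left(w \right)} = 150 - 30 w$ ($K{\left(w \right)} = - 6 \cdot 5 \left(w - 5\right) = - 6 \cdot 5 \left(-5 + w\right) = - 6 \left(-25 + 5 w\right) = 150 - 30 w$)
$v{\left(u,G \right)} = 74$ ($v{\left(u,G \right)} = \left(\left(4 + 5\right)^{2} - 7\right) + \left(150 - 150\right) = \left(9^{2} - 7\right) + \left(150 - 150\right) = \left(81 - 7\right) + 0 = 74 + 0 = 74$)
$\frac{v{\left(-9,-11 \right)} - 14}{\frac{262}{-233} - 465} = \frac{74 - 14}{\frac{262}{-233} - 465} = \frac{60}{262 \left(- \frac{1}{233}\right) - 465} = \frac{60}{- \frac{262}{233} - 465} = \frac{60}{- \frac{108607}{233}} = 60 \left(- \frac{233}{108607}\right) = - \frac{13980}{108607}$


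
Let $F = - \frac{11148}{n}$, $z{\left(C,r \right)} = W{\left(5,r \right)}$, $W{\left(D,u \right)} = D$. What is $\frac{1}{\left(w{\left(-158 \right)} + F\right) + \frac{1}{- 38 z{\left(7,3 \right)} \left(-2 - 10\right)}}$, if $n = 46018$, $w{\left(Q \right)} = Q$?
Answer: $- \frac{2761080}{436918309} \approx -0.0063194$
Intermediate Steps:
$z{\left(C,r \right)} = 5$
$F = - \frac{5574}{23009}$ ($F = - \frac{11148}{46018} = \left(-11148\right) \frac{1}{46018} = - \frac{5574}{23009} \approx -0.24225$)
$\frac{1}{\left(w{\left(-158 \right)} + F\right) + \frac{1}{- 38 z{\left(7,3 \right)} \left(-2 - 10\right)}} = \frac{1}{\left(-158 - \frac{5574}{23009}\right) + \frac{1}{\left(-38\right) 5 \left(-2 - 10\right)}} = \frac{1}{- \frac{3640996}{23009} + \frac{1}{\left(-190\right) \left(-2 - 10\right)}} = \frac{1}{- \frac{3640996}{23009} + \frac{1}{\left(-190\right) \left(-12\right)}} = \frac{1}{- \frac{3640996}{23009} + \frac{1}{2280}} = \frac{1}{- \frac{436918309}{2761080}} = - \frac{2761080}{436918309}$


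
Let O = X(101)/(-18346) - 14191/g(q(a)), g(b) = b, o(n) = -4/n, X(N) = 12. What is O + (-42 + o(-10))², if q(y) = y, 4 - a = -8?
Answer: 1507975189/2751900 ≈ 547.98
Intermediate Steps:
a = 12 (a = 4 - 1*(-8) = 4 + 8 = 12)
O = -130174115/110076 (O = 12/(-18346) - 14191/12 = 12*(-1/18346) - 14191*1/12 = -6/9173 - 14191/12 = -130174115/110076 ≈ -1182.6)
O + (-42 + o(-10))² = -130174115/110076 + (-42 - 4/(-10))² = -130174115/110076 + (-42 - 4*(-⅒))² = -130174115/110076 + (-42 + ⅖)² = -130174115/110076 + (-208/5)² = -130174115/110076 + 43264/25 = 1507975189/2751900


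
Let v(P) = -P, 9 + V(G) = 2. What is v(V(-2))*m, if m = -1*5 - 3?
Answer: -56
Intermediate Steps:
V(G) = -7 (V(G) = -9 + 2 = -7)
m = -8 (m = -5 - 3 = -8)
v(V(-2))*m = -1*(-7)*(-8) = 7*(-8) = -56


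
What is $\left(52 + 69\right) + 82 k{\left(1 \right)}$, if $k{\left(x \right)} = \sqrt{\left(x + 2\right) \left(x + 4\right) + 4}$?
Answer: $121 + 82 \sqrt{19} \approx 478.43$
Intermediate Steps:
$k{\left(x \right)} = \sqrt{4 + \left(2 + x\right) \left(4 + x\right)}$ ($k{\left(x \right)} = \sqrt{\left(2 + x\right) \left(4 + x\right) + 4} = \sqrt{4 + \left(2 + x\right) \left(4 + x\right)}$)
$\left(52 + 69\right) + 82 k{\left(1 \right)} = \left(52 + 69\right) + 82 \sqrt{12 + 1^{2} + 6 \cdot 1} = 121 + 82 \sqrt{12 + 1 + 6} = 121 + 82 \sqrt{19}$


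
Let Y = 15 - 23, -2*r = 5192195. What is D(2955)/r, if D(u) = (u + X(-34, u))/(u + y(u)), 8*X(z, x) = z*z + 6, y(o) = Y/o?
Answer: -7328991/18135334002926 ≈ -4.0413e-7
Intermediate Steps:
r = -5192195/2 (r = -½*5192195 = -5192195/2 ≈ -2.5961e+6)
Y = -8
y(o) = -8/o
X(z, x) = ¾ + z²/8 (X(z, x) = (z*z + 6)/8 = (z² + 6)/8 = (6 + z²)/8 = ¾ + z²/8)
D(u) = (581/4 + u)/(u - 8/u) (D(u) = (u + (¾ + (⅛)*(-34)²))/(u - 8/u) = (u + (¾ + (⅛)*1156))/(u - 8/u) = (u + (¾ + 289/2))/(u - 8/u) = (u + 581/4)/(u - 8/u) = (581/4 + u)/(u - 8/u))
D(2955)/r = ((¼)*2955*(581 + 4*2955)/(-8 + 2955²))/(-5192195/2) = ((¼)*2955*(581 + 11820)/(-8 + 8732025))*(-2/5192195) = ((¼)*2955*12401/8732017)*(-2/5192195) = ((¼)*2955*(1/8732017)*12401)*(-2/5192195) = (36644955/34928068)*(-2/5192195) = -7328991/18135334002926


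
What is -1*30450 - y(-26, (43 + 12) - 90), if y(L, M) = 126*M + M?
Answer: -26005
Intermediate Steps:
y(L, M) = 127*M
-1*30450 - y(-26, (43 + 12) - 90) = -1*30450 - 127*((43 + 12) - 90) = -30450 - 127*(55 - 90) = -30450 - 127*(-35) = -30450 - 1*(-4445) = -30450 + 4445 = -26005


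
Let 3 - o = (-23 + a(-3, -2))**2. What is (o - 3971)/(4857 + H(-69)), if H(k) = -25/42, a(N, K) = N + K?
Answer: -199584/203969 ≈ -0.97850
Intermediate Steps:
a(N, K) = K + N
H(k) = -25/42 (H(k) = -25*1/42 = -25/42)
o = -781 (o = 3 - (-23 + (-2 - 3))**2 = 3 - (-23 - 5)**2 = 3 - 1*(-28)**2 = 3 - 1*784 = 3 - 784 = -781)
(o - 3971)/(4857 + H(-69)) = (-781 - 3971)/(4857 - 25/42) = -4752/203969/42 = -4752*42/203969 = -199584/203969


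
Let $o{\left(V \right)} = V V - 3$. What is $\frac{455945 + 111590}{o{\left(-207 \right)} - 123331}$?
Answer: $- \frac{113507}{16097} \approx -7.0514$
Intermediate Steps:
$o{\left(V \right)} = -3 + V^{2}$ ($o{\left(V \right)} = V^{2} - 3 = -3 + V^{2}$)
$\frac{455945 + 111590}{o{\left(-207 \right)} - 123331} = \frac{455945 + 111590}{\left(-3 + \left(-207\right)^{2}\right) - 123331} = \frac{567535}{\left(-3 + 42849\right) - 123331} = \frac{567535}{42846 - 123331} = \frac{567535}{-80485} = 567535 \left(- \frac{1}{80485}\right) = - \frac{113507}{16097}$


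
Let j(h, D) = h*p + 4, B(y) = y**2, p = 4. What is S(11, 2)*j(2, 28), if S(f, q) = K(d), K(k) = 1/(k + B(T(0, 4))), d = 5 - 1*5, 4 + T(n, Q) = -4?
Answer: 3/16 ≈ 0.18750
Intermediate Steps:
T(n, Q) = -8 (T(n, Q) = -4 - 4 = -8)
d = 0 (d = 5 - 5 = 0)
j(h, D) = 4 + 4*h (j(h, D) = h*4 + 4 = 4*h + 4 = 4 + 4*h)
K(k) = 1/(64 + k) (K(k) = 1/(k + (-8)**2) = 1/(k + 64) = 1/(64 + k))
S(f, q) = 1/64 (S(f, q) = 1/(64 + 0) = 1/64)
S(11, 2)*j(2, 28) = (4 + 4*2)/64 = (4 + 8)/64 = (1/64)*12 = 3/16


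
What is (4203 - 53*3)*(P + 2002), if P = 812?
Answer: 11379816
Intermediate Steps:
(4203 - 53*3)*(P + 2002) = (4203 - 53*3)*(812 + 2002) = (4203 - 159)*2814 = 4044*2814 = 11379816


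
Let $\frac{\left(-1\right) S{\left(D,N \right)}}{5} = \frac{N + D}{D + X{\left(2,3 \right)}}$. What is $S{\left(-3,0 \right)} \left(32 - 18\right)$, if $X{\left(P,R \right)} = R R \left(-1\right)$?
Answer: $- \frac{35}{2} \approx -17.5$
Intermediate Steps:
$X{\left(P,R \right)} = - R^{2}$ ($X{\left(P,R \right)} = R^{2} \left(-1\right) = - R^{2}$)
$S{\left(D,N \right)} = - \frac{5 \left(D + N\right)}{-9 + D}$ ($S{\left(D,N \right)} = - 5 \frac{N + D}{D - 3^{2}} = - 5 \frac{D + N}{D - 9} = - 5 \frac{D + N}{-9 + D} = - \frac{5 \left(D + N\right)}{-9 + D}$)
$S{\left(-3,0 \right)} \left(32 - 18\right) = \frac{5 \left(\left(-1\right) \left(-3\right) - 0\right)}{-9 - 3} \left(32 - 18\right) = \frac{5 \left(3 + 0\right)}{-12} \cdot 14 = 5 \left(- \frac{1}{12}\right) 3 \cdot 14 = \left(- \frac{5}{4}\right) 14 = - \frac{35}{2}$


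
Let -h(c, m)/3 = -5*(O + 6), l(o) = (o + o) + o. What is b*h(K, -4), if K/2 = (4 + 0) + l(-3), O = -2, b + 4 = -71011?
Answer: -4260900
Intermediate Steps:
b = -71015 (b = -4 - 71011 = -71015)
l(o) = 3*o (l(o) = 2*o + o = 3*o)
K = -10 (K = 2*((4 + 0) + 3*(-3)) = 2*(4 - 9) = 2*(-5) = -10)
h(c, m) = 60 (h(c, m) = -(-15)*(-2 + 6) = -(-15)*4 = -3*(-20) = 60)
b*h(K, -4) = -71015*60 = -4260900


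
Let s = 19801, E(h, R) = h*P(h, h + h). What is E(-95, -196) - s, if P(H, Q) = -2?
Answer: -19611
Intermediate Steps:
E(h, R) = -2*h (E(h, R) = h*(-2) = -2*h)
E(-95, -196) - s = -2*(-95) - 1*19801 = 190 - 19801 = -19611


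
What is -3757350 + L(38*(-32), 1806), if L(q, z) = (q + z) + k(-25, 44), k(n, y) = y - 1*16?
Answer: -3756732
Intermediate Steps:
k(n, y) = -16 + y (k(n, y) = y - 16 = -16 + y)
L(q, z) = 28 + q + z (L(q, z) = (q + z) + (-16 + 44) = (q + z) + 28 = 28 + q + z)
-3757350 + L(38*(-32), 1806) = -3757350 + (28 + 38*(-32) + 1806) = -3757350 + (28 - 1216 + 1806) = -3757350 + 618 = -3756732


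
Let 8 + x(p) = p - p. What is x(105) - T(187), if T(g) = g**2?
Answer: -34977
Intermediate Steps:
x(p) = -8 (x(p) = -8 + (p - p) = -8 + 0 = -8)
x(105) - T(187) = -8 - 1*187**2 = -8 - 1*34969 = -8 - 34969 = -34977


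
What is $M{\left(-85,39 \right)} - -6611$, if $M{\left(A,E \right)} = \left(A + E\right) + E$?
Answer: $6604$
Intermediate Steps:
$M{\left(A,E \right)} = A + 2 E$
$M{\left(-85,39 \right)} - -6611 = \left(-85 + 2 \cdot 39\right) - -6611 = \left(-85 + 78\right) + 6611 = -7 + 6611 = 6604$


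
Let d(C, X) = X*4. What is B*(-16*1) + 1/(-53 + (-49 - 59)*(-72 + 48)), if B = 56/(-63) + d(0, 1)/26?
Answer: 3493781/297063 ≈ 11.761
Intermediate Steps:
d(C, X) = 4*X
B = -86/117 (B = 56/(-63) + (4*1)/26 = 56*(-1/63) + 4*(1/26) = -8/9 + 2/13 = -86/117 ≈ -0.73504)
B*(-16*1) + 1/(-53 + (-49 - 59)*(-72 + 48)) = -(-1376)/117 + 1/(-53 + (-49 - 59)*(-72 + 48)) = -86/117*(-16) + 1/(-53 - 108*(-24)) = 1376/117 + 1/(-53 + 2592) = 1376/117 + 1/2539 = 3493781/297063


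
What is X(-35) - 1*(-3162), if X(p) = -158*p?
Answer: 8692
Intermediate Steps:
X(-35) - 1*(-3162) = -158*(-35) - 1*(-3162) = 5530 + 3162 = 8692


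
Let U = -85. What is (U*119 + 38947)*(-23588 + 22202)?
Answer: -39961152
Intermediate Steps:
(U*119 + 38947)*(-23588 + 22202) = (-85*119 + 38947)*(-23588 + 22202) = (-10115 + 38947)*(-1386) = 28832*(-1386) = -39961152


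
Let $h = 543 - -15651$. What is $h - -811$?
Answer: $17005$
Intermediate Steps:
$h = 16194$ ($h = 543 + 15651 = 16194$)
$h - -811 = 16194 - -811 = 16194 + 811 = 17005$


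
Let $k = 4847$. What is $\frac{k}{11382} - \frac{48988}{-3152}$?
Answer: $\frac{71607395}{4484508} \approx 15.968$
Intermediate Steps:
$\frac{k}{11382} - \frac{48988}{-3152} = \frac{4847}{11382} - \frac{48988}{-3152} = 4847 \cdot \frac{1}{11382} - - \frac{12247}{788} = \frac{4847}{11382} + \frac{12247}{788} = \frac{71607395}{4484508}$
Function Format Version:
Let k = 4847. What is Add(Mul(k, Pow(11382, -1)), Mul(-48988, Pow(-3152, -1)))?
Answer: Rational(71607395, 4484508) ≈ 15.968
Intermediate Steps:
Add(Mul(k, Pow(11382, -1)), Mul(-48988, Pow(-3152, -1))) = Add(Mul(4847, Pow(11382, -1)), Mul(-48988, Pow(-3152, -1))) = Add(Mul(4847, Rational(1, 11382)), Mul(-48988, Rational(-1, 3152))) = Add(Rational(4847, 11382), Rational(12247, 788)) = Rational(71607395, 4484508)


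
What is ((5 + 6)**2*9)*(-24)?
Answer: -26136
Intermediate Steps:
((5 + 6)**2*9)*(-24) = (11**2*9)*(-24) = (121*9)*(-24) = 1089*(-24) = -26136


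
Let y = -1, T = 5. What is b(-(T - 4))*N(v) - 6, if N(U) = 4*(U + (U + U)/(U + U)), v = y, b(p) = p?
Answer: -6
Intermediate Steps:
v = -1
N(U) = 4 + 4*U (N(U) = 4*(U + (2*U)/((2*U))) = 4*(U + (2*U)*(1/(2*U))) = 4*(U + 1) = 4*(1 + U) = 4 + 4*U)
b(-(T - 4))*N(v) - 6 = (-(5 - 4))*(4 + 4*(-1)) - 6 = (-1*1)*(4 - 4) - 6 = -1*0 - 6 = 0 - 6 = -6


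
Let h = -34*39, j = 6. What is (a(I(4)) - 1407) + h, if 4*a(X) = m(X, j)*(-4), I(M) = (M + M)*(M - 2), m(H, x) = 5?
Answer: -2738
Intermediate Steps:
I(M) = 2*M*(-2 + M) (I(M) = (2*M)*(-2 + M) = 2*M*(-2 + M))
a(X) = -5 (a(X) = (5*(-4))/4 = (¼)*(-20) = -5)
h = -1326
(a(I(4)) - 1407) + h = (-5 - 1407) - 1326 = -1412 - 1326 = -2738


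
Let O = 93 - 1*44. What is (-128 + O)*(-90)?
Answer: 7110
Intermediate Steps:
O = 49 (O = 93 - 44 = 49)
(-128 + O)*(-90) = (-128 + 49)*(-90) = -79*(-90) = 7110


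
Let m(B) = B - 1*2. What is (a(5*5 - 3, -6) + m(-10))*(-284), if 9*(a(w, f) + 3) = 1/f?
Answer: 115162/27 ≈ 4265.3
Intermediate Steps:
m(B) = -2 + B (m(B) = B - 2 = -2 + B)
a(w, f) = -3 + 1/(9*f)
(a(5*5 - 3, -6) + m(-10))*(-284) = ((-3 + (⅑)/(-6)) + (-2 - 10))*(-284) = ((-3 + (⅑)*(-⅙)) - 12)*(-284) = ((-3 - 1/54) - 12)*(-284) = (-163/54 - 12)*(-284) = -811/54*(-284) = 115162/27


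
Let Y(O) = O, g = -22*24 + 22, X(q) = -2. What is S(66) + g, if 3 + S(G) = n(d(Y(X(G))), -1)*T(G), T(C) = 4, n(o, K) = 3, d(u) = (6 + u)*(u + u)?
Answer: -497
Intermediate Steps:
g = -506 (g = -528 + 22 = -506)
d(u) = 2*u*(6 + u) (d(u) = (6 + u)*(2*u) = 2*u*(6 + u))
S(G) = 9 (S(G) = -3 + 3*4 = -3 + 12 = 9)
S(66) + g = 9 - 506 = -497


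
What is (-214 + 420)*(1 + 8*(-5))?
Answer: -8034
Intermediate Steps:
(-214 + 420)*(1 + 8*(-5)) = 206*(1 - 40) = 206*(-39) = -8034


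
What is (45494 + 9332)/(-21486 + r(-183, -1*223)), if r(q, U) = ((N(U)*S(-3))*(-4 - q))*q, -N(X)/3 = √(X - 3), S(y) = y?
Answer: -196331906/3273864161865 + 897967641*I*√226/1091288053955 ≈ -5.9969e-5 + 0.01237*I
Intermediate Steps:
N(X) = -3*√(-3 + X) (N(X) = -3*√(X - 3) = -3*√(-3 + X))
r(q, U) = 9*q*√(-3 + U)*(-4 - q) (r(q, U) = ((-3*√(-3 + U)*(-3))*(-4 - q))*q = ((9*√(-3 + U))*(-4 - q))*q = (9*√(-3 + U)*(-4 - q))*q = 9*q*√(-3 + U)*(-4 - q))
(45494 + 9332)/(-21486 + r(-183, -1*223)) = (45494 + 9332)/(-21486 - 9*(-183)*√(-3 - 1*223)*(4 - 183)) = 54826/(-21486 - 9*(-183)*√(-3 - 223)*(-179)) = 54826/(-21486 - 9*(-183)*√(-226)*(-179)) = 54826/(-21486 - 9*(-183)*I*√226*(-179)) = 54826/(-21486 - 294813*I*√226)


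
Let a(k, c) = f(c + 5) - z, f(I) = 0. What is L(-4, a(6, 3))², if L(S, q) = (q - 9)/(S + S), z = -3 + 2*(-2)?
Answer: 1/16 ≈ 0.062500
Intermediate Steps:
z = -7 (z = -3 - 4 = -7)
a(k, c) = 7 (a(k, c) = 0 - 1*(-7) = 0 + 7 = 7)
L(S, q) = (-9 + q)/(2*S) (L(S, q) = (-9 + q)/((2*S)) = (-9 + q)*(1/(2*S)) = (-9 + q)/(2*S))
L(-4, a(6, 3))² = ((½)*(-9 + 7)/(-4))² = ((½)*(-¼)*(-2))² = (¼)² = 1/16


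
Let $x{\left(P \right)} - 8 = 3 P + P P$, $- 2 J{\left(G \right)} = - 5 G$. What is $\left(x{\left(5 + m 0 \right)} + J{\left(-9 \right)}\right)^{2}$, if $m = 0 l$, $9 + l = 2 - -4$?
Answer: $\frac{2601}{4} \approx 650.25$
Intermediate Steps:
$l = -3$ ($l = -9 + \left(2 - -4\right) = -9 + \left(2 + 4\right) = -9 + 6 = -3$)
$m = 0$ ($m = 0 \left(-3\right) = 0$)
$J{\left(G \right)} = \frac{5 G}{2}$ ($J{\left(G \right)} = - \frac{\left(-5\right) G}{2} = \frac{5 G}{2}$)
$x{\left(P \right)} = 8 + P^{2} + 3 P$ ($x{\left(P \right)} = 8 + \left(3 P + P P\right) = 8 + \left(3 P + P^{2}\right) = 8 + \left(P^{2} + 3 P\right) = 8 + P^{2} + 3 P$)
$\left(x{\left(5 + m 0 \right)} + J{\left(-9 \right)}\right)^{2} = \left(\left(8 + \left(5 + 0 \cdot 0\right)^{2} + 3 \left(5 + 0 \cdot 0\right)\right) + \frac{5}{2} \left(-9\right)\right)^{2} = \left(\left(8 + \left(5 + 0\right)^{2} + 3 \left(5 + 0\right)\right) - \frac{45}{2}\right)^{2} = \left(\left(8 + 5^{2} + 3 \cdot 5\right) - \frac{45}{2}\right)^{2} = \left(\left(8 + 25 + 15\right) - \frac{45}{2}\right)^{2} = \left(48 - \frac{45}{2}\right)^{2} = \left(\frac{51}{2}\right)^{2} = \frac{2601}{4}$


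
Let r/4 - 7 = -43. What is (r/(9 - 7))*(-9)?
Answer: 648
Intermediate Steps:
r = -144 (r = 28 + 4*(-43) = 28 - 172 = -144)
(r/(9 - 7))*(-9) = (-144/(9 - 7))*(-9) = (-144/2)*(-9) = ((½)*(-144))*(-9) = -72*(-9) = 648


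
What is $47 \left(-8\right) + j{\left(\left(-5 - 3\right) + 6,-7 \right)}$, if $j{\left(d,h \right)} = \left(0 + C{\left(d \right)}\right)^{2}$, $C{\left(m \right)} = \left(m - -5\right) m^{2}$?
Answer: $-232$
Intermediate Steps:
$C{\left(m \right)} = m^{2} \left(5 + m\right)$ ($C{\left(m \right)} = \left(m + 5\right) m^{2} = \left(5 + m\right) m^{2} = m^{2} \left(5 + m\right)$)
$j{\left(d,h \right)} = d^{4} \left(5 + d\right)^{2}$ ($j{\left(d,h \right)} = \left(0 + d^{2} \left(5 + d\right)\right)^{2} = \left(d^{2} \left(5 + d\right)\right)^{2} = d^{4} \left(5 + d\right)^{2}$)
$47 \left(-8\right) + j{\left(\left(-5 - 3\right) + 6,-7 \right)} = 47 \left(-8\right) + \left(\left(-5 - 3\right) + 6\right)^{4} \left(5 + \left(\left(-5 - 3\right) + 6\right)\right)^{2} = -376 + \left(-8 + 6\right)^{4} \left(5 + \left(-8 + 6\right)\right)^{2} = -376 + \left(-2\right)^{4} \left(5 - 2\right)^{2} = -376 + 16 \cdot 3^{2} = -376 + 16 \cdot 9 = -376 + 144 = -232$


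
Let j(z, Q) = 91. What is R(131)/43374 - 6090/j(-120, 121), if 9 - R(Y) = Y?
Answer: -18868483/281931 ≈ -66.926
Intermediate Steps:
R(Y) = 9 - Y
R(131)/43374 - 6090/j(-120, 121) = (9 - 1*131)/43374 - 6090/91 = (9 - 131)*(1/43374) - 6090*1/91 = -122*1/43374 - 870/13 = -61/21687 - 870/13 = -18868483/281931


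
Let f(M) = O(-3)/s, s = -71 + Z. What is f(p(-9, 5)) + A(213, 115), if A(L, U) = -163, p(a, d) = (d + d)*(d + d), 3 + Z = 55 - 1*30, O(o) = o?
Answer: -7984/49 ≈ -162.94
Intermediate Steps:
Z = 22 (Z = -3 + (55 - 1*30) = -3 + (55 - 30) = -3 + 25 = 22)
s = -49 (s = -71 + 22 = -49)
p(a, d) = 4*d² (p(a, d) = (2*d)*(2*d) = 4*d²)
f(M) = 3/49 (f(M) = -3/(-49) = -3*(-1/49) = 3/49)
f(p(-9, 5)) + A(213, 115) = 3/49 - 163 = -7984/49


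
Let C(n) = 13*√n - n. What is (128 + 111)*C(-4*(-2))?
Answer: -1912 + 6214*√2 ≈ 6875.9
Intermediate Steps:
C(n) = -n + 13*√n
(128 + 111)*C(-4*(-2)) = (128 + 111)*(-(-4)*(-2) + 13*√(-4*(-2))) = 239*(-1*8 + 13*√8) = 239*(-8 + 13*(2*√2)) = 239*(-8 + 26*√2) = -1912 + 6214*√2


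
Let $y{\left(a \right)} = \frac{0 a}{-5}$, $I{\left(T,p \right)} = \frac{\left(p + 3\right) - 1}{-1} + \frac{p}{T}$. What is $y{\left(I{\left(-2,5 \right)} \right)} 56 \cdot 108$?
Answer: $0$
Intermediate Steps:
$I{\left(T,p \right)} = -2 - p + \frac{p}{T}$ ($I{\left(T,p \right)} = \left(\left(3 + p\right) - 1\right) \left(-1\right) + \frac{p}{T} = \left(2 + p\right) \left(-1\right) + \frac{p}{T} = \left(-2 - p\right) + \frac{p}{T} = -2 - p + \frac{p}{T}$)
$y{\left(a \right)} = 0$ ($y{\left(a \right)} = 0 \left(- \frac{1}{5}\right) = 0$)
$y{\left(I{\left(-2,5 \right)} \right)} 56 \cdot 108 = 0 \cdot 56 \cdot 108 = 0 \cdot 108 = 0$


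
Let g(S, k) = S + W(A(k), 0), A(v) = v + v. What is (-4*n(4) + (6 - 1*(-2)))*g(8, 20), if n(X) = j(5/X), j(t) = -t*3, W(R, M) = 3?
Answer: 253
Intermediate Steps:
A(v) = 2*v
g(S, k) = 3 + S (g(S, k) = S + 3 = 3 + S)
j(t) = -3*t
n(X) = -15/X
(-4*n(4) + (6 - 1*(-2)))*g(8, 20) = (-(-60)/4 + (6 - 1*(-2)))*(3 + 8) = (-(-60)/4 + (6 + 2))*11 = (-4*(-15/4) + 8)*11 = (15 + 8)*11 = 23*11 = 253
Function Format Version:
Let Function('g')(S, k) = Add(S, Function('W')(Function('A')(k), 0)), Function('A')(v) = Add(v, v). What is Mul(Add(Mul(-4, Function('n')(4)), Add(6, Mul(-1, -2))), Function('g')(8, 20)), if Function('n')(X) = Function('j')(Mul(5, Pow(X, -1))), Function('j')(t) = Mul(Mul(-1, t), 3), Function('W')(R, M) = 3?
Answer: 253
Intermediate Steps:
Function('A')(v) = Mul(2, v)
Function('g')(S, k) = Add(3, S) (Function('g')(S, k) = Add(S, 3) = Add(3, S))
Function('j')(t) = Mul(-3, t)
Function('n')(X) = Mul(-15, Pow(X, -1)) (Function('n')(X) = Mul(-3, Mul(5, Pow(X, -1))) = Mul(-15, Pow(X, -1)))
Mul(Add(Mul(-4, Function('n')(4)), Add(6, Mul(-1, -2))), Function('g')(8, 20)) = Mul(Add(Mul(-4, Mul(-15, Pow(4, -1))), Add(6, Mul(-1, -2))), Add(3, 8)) = Mul(Add(Mul(-4, Mul(-15, Rational(1, 4))), Add(6, 2)), 11) = Mul(Add(Mul(-4, Rational(-15, 4)), 8), 11) = Mul(Add(15, 8), 11) = Mul(23, 11) = 253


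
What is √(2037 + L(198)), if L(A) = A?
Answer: √2235 ≈ 47.276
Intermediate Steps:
√(2037 + L(198)) = √(2037 + 198) = √2235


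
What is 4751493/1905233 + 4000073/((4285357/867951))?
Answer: 6614736628544581560/8164603573181 ≈ 8.1017e+5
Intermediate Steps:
4751493/1905233 + 4000073/((4285357/867951)) = 4751493*(1/1905233) + 4000073/((4285357*(1/867951))) = 4751493/1905233 + 4000073/(4285357/867951) = 4751493/1905233 + 4000073*(867951/4285357) = 4751493/1905233 + 3471867360423/4285357 = 6614736628544581560/8164603573181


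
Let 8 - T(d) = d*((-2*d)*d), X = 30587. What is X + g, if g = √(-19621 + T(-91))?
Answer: 30587 + I*√1526755 ≈ 30587.0 + 1235.6*I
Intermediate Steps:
T(d) = 8 + 2*d³ (T(d) = 8 - d*(-2*d)*d = 8 - d*(-2*d²) = 8 - (-2)*d³ = 8 + 2*d³)
g = I*√1526755 (g = √(-19621 + (8 + 2*(-91)³)) = √(-19621 + (8 + 2*(-753571))) = √(-19621 + (8 - 1507142)) = √(-19621 - 1507134) = √(-1526755) = I*√1526755 ≈ 1235.6*I)
X + g = 30587 + I*√1526755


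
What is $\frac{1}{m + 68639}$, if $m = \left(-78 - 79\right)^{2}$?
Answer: $\frac{1}{93288} \approx 1.0719 \cdot 10^{-5}$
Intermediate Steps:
$m = 24649$ ($m = \left(-157\right)^{2} = 24649$)
$\frac{1}{m + 68639} = \frac{1}{24649 + 68639} = \frac{1}{93288}$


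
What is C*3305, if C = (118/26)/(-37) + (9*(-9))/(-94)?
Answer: 110436575/45214 ≈ 2442.5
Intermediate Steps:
C = 33415/45214 (C = (118*(1/26))*(-1/37) - 81*(-1/94) = (59/13)*(-1/37) + 81/94 = -59/481 + 81/94 = 33415/45214 ≈ 0.73904)
C*3305 = (33415/45214)*3305 = 110436575/45214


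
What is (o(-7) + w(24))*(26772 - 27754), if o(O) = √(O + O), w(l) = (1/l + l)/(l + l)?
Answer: -283307/576 - 982*I*√14 ≈ -491.85 - 3674.3*I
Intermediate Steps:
w(l) = (l + 1/l)/(2*l) (w(l) = (l + 1/l)/((2*l)) = (l + 1/l)*(1/(2*l)) = (l + 1/l)/(2*l))
o(O) = √2*√O (o(O) = √(2*O) = √2*√O)
(o(-7) + w(24))*(26772 - 27754) = (√2*√(-7) + (½)*(1 + 24²)/24²)*(26772 - 27754) = (√2*(I*√7) + (½)*(1/576)*(1 + 576))*(-982) = (I*√14 + (½)*(1/576)*577)*(-982) = (I*√14 + 577/1152)*(-982) = (577/1152 + I*√14)*(-982) = -283307/576 - 982*I*√14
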